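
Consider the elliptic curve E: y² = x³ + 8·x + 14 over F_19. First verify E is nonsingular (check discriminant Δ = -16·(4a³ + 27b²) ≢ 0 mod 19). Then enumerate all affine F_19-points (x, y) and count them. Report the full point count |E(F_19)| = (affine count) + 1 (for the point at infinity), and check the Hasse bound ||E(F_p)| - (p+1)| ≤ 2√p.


Affine points = {(1, 2), (1, 17), (2, 0), (8, 1), (8, 18), (9, 6), (9, 13), (10, 7), (10, 12), (13, 4), (13, 15), (14, 1), (14, 18), (16, 1), (16, 18), (17, 3), (17, 16), (18, 9), (18, 10)}; affine count = 19; |E(F_19)| = 20.

Discriminant check: Δ ∝ 4a³ + 27b² = 4·8³ + 27·14² = 4·512 + 27·196 ≡ 6 (mod 19). Nonzero ⇒ E is nonsingular.
For each x ∈ F_19, compute rhs = x³ + 8·x + 14 mod 19, then count y ∈ F_19 with y² ≡ rhs.
  x = 0: rhs = 14, matching y values: none (0 points).
  x = 1: rhs = 4, matching y values: 2, 17 (2 points).
  x = 2: rhs = 0, matching y values: 0 (1 points).
  x = 3: rhs = 8, matching y values: none (0 points).
  x = 4: rhs = 15, matching y values: none (0 points).
  x = 5: rhs = 8, matching y values: none (0 points).
  x = 6: rhs = 12, matching y values: none (0 points).
  x = 7: rhs = 14, matching y values: none (0 points).
  x = 8: rhs = 1, matching y values: 1, 18 (2 points).
  x = 9: rhs = 17, matching y values: 6, 13 (2 points).
  x = 10: rhs = 11, matching y values: 7, 12 (2 points).
  x = 11: rhs = 8, matching y values: none (0 points).
  x = 12: rhs = 14, matching y values: none (0 points).
  x = 13: rhs = 16, matching y values: 4, 15 (2 points).
  x = 14: rhs = 1, matching y values: 1, 18 (2 points).
  x = 15: rhs = 13, matching y values: none (0 points).
  x = 16: rhs = 1, matching y values: 1, 18 (2 points).
  x = 17: rhs = 9, matching y values: 3, 16 (2 points).
  x = 18: rhs = 5, matching y values: 9, 10 (2 points).
Total affine count: 19.
Full point count |E(F_19)| = 19 + 1 = 20.
Hasse bound: |20 − (19+1)| = |0| = 0 ≤ 2√19 ≈ 8.7178 ✓.


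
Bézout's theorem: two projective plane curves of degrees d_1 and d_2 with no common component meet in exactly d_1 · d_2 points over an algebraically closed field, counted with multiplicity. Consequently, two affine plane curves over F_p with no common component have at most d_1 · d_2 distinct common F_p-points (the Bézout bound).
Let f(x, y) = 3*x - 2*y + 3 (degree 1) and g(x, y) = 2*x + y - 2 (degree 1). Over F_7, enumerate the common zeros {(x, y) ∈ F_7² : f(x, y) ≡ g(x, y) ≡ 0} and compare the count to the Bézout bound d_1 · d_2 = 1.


Common zeros: ∅; count = 0; Bézout bound = 1.

deg(f) = 1, deg(g) = 1, so Bézout bound = 1.
Scan x ∈ F_7. For each x, list the y ∈ F_7 with f(x, y) ≡ 0 and those with g(x, y) ≡ 0 (mod 7); the common zeros in that column are the intersection.
  x = 0: f ≡ 0 at y ∈ {5}; g ≡ 0 at y ∈ {2}; common: ∅.
  x = 1: f ≡ 0 at y ∈ {3}; g ≡ 0 at y ∈ {0}; common: ∅.
  x = 2: f ≡ 0 at y ∈ {1}; g ≡ 0 at y ∈ {5}; common: ∅.
  x = 3: f ≡ 0 at y ∈ {6}; g ≡ 0 at y ∈ {3}; common: ∅.
  x = 4: f ≡ 0 at y ∈ {4}; g ≡ 0 at y ∈ {1}; common: ∅.
  x = 5: f ≡ 0 at y ∈ {2}; g ≡ 0 at y ∈ {6}; common: ∅.
  x = 6: f ≡ 0 at y ∈ {0}; g ≡ 0 at y ∈ {4}; common: ∅.
Collecting: common zeros = ∅, so the count is 0.
Comparison with the Bézout bound: 0 ≤ 1 = deg(f)·deg(g), as expected for curves with no common component (the affine F_7-count falls short of the bound because intersections may lie at infinity, over extension fields, or carry multiplicity).


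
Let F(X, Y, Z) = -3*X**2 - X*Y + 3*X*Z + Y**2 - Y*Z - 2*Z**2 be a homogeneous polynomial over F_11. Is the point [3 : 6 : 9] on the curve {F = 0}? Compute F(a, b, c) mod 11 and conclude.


F(3,6,9) ≡ 10 (mod 11); P is NOT on the curve.

Evaluate F(3, 6, 9) term-by-term (mod 11).
  -3*X**2 ↦ -3·9·1·1 = -27
  -X*Y ↦ -1·3·6·1 = -18
  3*X*Z ↦ 3·3·1·9 = 81
  Y**2 ↦ 1·1·36·1 = 36
  -Y*Z ↦ -1·1·6·9 = -54
  -2*Z**2 ↦ -2·1·1·81 = -162
Sum: F(3, 6, 9) = (-27) + (-18) + (81) + (36) + (-54) + (-162) = -144.
Reducing mod 11: -144 ≡ 10 (mod 11).
Since F(a, b, c) ≡ 10 ≠ 0 (mod 11), P does NOT lie on the curve.


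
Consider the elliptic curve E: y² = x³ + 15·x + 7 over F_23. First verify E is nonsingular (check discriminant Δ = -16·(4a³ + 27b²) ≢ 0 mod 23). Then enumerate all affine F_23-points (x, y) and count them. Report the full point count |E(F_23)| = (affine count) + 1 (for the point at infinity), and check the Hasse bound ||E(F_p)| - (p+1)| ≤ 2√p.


Affine points = {(1, 0), (4, 4), (4, 19), (5, 0), (7, 8), (7, 15), (8, 8), (8, 15), (11, 10), (11, 13), (12, 11), (12, 12), (17, 0), (20, 2), (20, 21)}; affine count = 15; |E(F_23)| = 16.

Discriminant check: Δ ∝ 4a³ + 27b² = 4·15³ + 27·7² = 4·3375 + 27·49 ≡ 11 (mod 23). Nonzero ⇒ E is nonsingular.
For each x ∈ F_23, compute rhs = x³ + 15·x + 7 mod 23, then count y ∈ F_23 with y² ≡ rhs.
  x = 0: rhs = 7, matching y values: none (0 points).
  x = 1: rhs = 0, matching y values: 0 (1 points).
  x = 2: rhs = 22, matching y values: none (0 points).
  x = 3: rhs = 10, matching y values: none (0 points).
  x = 4: rhs = 16, matching y values: 4, 19 (2 points).
  x = 5: rhs = 0, matching y values: 0 (1 points).
  x = 6: rhs = 14, matching y values: none (0 points).
  x = 7: rhs = 18, matching y values: 8, 15 (2 points).
  x = 8: rhs = 18, matching y values: 8, 15 (2 points).
  x = 9: rhs = 20, matching y values: none (0 points).
  x = 10: rhs = 7, matching y values: none (0 points).
  x = 11: rhs = 8, matching y values: 10, 13 (2 points).
  x = 12: rhs = 6, matching y values: 11, 12 (2 points).
  x = 13: rhs = 7, matching y values: none (0 points).
  x = 14: rhs = 17, matching y values: none (0 points).
  x = 15: rhs = 19, matching y values: none (0 points).
  x = 16: rhs = 19, matching y values: none (0 points).
  x = 17: rhs = 0, matching y values: 0 (1 points).
  x = 18: rhs = 14, matching y values: none (0 points).
  x = 19: rhs = 21, matching y values: none (0 points).
  x = 20: rhs = 4, matching y values: 2, 21 (2 points).
  x = 21: rhs = 15, matching y values: none (0 points).
  x = 22: rhs = 14, matching y values: none (0 points).
Total affine count: 15.
Full point count |E(F_23)| = 15 + 1 = 16.
Hasse bound: |16 − (23+1)| = |-8| = 8 ≤ 2√23 ≈ 9.5917 ✓.


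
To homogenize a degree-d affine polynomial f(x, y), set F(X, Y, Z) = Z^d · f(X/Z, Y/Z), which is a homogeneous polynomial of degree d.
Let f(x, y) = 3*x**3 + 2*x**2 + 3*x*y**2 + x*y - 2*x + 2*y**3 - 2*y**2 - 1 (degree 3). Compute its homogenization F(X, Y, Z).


F(X, Y, Z) = 3*X**3 + 2*X**2*Z + 3*X*Y**2 + X*Y*Z - 2*X*Z**2 + 2*Y**3 - 2*Y**2*Z - Z**3

deg(f) = 3.
Substitute x = X/Z, y = Y/Z into f, then multiply by Z^3.
  monomial 3·x^3·y^0 ↦ 3·X^3·Y^0·Z^0.
  monomial 2·x^2·y^0 ↦ 2·X^2·Y^0·Z^1.
  monomial 3·x^1·y^2 ↦ 3·X^1·Y^2·Z^0.
  monomial 1·x^1·y^1 ↦ 1·X^1·Y^1·Z^1.
  monomial -2·x^1·y^0 ↦ -2·X^1·Y^0·Z^2.
  monomial 2·x^0·y^3 ↦ 2·X^0·Y^3·Z^0.
  monomial -2·x^0·y^2 ↦ -2·X^0·Y^2·Z^1.
  monomial -1·x^0·y^0 ↦ -1·X^0·Y^0·Z^3.
Collecting: F(X, Y, Z) = 3*X**3 + 2*X**2*Z + 3*X*Y**2 + X*Y*Z - 2*X*Z**2 + 2*Y**3 - 2*Y**2*Z - Z**3.


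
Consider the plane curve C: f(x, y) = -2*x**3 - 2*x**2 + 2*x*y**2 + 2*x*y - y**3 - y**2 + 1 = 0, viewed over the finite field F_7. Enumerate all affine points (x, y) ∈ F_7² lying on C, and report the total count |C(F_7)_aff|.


Affine F_7-points: {(0, 3), (3, 3), (6, 4)}; count = 3.

For each of the 49 pairs (x, y) ∈ F_7², evaluate f(x, y) mod 7. Record the zeros.
  x = 0: [0↦1, 1↦6, 2↦3, 3↦0, 4↦5, 5↦5, 6↦1]  zeros at y ∈ {3}
  x = 1: [0↦4, 1↦6, 2↦4, 3↦6, 4↦6, 5↦5, 6↦4]  zeros at y ∈ ∅
  x = 2: [0↦5, 1↦4, 2↦3, 3↦3, 4↦5, 5↦3, 6↦5]  zeros at y ∈ ∅
  x = 3: [0↦6, 1↦2, 2↦2, 3↦0, 4↦4, 5↦1, 6↦6]  zeros at y ∈ {3}
  x = 4: [0↦2, 1↦2, 2↦3, 3↦6, 4↦5, 5↦1, 6↦2]  zeros at y ∈ ∅
  x = 5: [0↦2, 1↦6, 2↦1, 3↦2, 4↦3, 5↦5, 6↦2]  zeros at y ∈ ∅
  x = 6: [0↦1, 1↦2, 2↦5, 3↦4, 4↦0, 5↦1, 6↦1]  zeros at y ∈ {4}
Collecting zeros: affine points = {(0, 3), (3, 3), (6, 4)}.
Total count |C(F_7)_aff| = 3.


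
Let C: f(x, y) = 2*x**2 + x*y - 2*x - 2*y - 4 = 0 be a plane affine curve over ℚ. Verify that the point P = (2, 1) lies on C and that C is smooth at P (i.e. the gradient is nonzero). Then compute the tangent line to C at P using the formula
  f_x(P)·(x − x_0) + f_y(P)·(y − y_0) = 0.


Tangent line at P: 7*x - 14 = 0.

Step 1: f(2, 1) = 0, so P lies on C.
Step 2: partial derivatives
  f_x(x, y) = 4*x + y - 2, f_y(x, y) = x - 2.
  f_x(P) = 7, f_y(P) = 0 (gradient nonzero, so P is smooth).
Step 3: tangent line at P: 7·(x − 2) + 0·(y − 1) = 0.
Expanding: 7*x - 14 = 0.


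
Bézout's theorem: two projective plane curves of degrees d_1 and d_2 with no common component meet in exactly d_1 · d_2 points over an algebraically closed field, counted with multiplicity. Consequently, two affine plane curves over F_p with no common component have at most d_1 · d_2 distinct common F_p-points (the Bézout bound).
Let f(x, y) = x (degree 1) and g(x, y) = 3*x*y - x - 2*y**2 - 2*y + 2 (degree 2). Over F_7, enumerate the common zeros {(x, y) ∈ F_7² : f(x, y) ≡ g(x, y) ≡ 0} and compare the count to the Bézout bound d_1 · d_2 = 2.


Common zeros: ∅; count = 0; Bézout bound = 2.

deg(f) = 1, deg(g) = 2, so Bézout bound = 2.
Scan x ∈ F_7. For each x, list the y ∈ F_7 with f(x, y) ≡ 0 and those with g(x, y) ≡ 0 (mod 7); the common zeros in that column are the intersection.
  x = 0: f ≡ 0 at y ∈ {0, 1, 2, 3, 4, 5, 6}; g ≡ 0 at y ∈ ∅; common: ∅.
  x = 1: f ≡ 0 at y ∈ ∅; g ≡ 0 at y ∈ {1, 3}; common: ∅.
  x = 2: f ≡ 0 at y ∈ ∅; g ≡ 0 at y ∈ {0, 2}; common: ∅.
  x = 3: f ≡ 0 at y ∈ ∅; g ≡ 0 at y ∈ ∅; common: ∅.
  x = 4: f ≡ 0 at y ∈ ∅; g ≡ 0 at y ∈ {6}; common: ∅.
  x = 5: f ≡ 0 at y ∈ ∅; g ≡ 0 at y ∈ ∅; common: ∅.
  x = 6: f ≡ 0 at y ∈ ∅; g ≡ 0 at y ∈ {4}; common: ∅.
Collecting: common zeros = ∅, so the count is 0.
Comparison with the Bézout bound: 0 ≤ 2 = deg(f)·deg(g), as expected for curves with no common component (the affine F_7-count falls short of the bound because intersections may lie at infinity, over extension fields, or carry multiplicity).


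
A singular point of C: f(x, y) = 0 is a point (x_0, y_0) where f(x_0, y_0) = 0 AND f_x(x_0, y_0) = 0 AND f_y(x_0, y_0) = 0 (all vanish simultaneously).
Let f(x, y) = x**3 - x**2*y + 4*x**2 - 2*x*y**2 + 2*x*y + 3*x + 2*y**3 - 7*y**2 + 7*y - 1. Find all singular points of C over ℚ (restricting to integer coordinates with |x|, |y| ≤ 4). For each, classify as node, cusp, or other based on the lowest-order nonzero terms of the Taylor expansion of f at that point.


Singular points: {(-1, 1)}; classification: cusp.

Compute partial derivatives:
  f_x = 3*x**2 - 2*x*y + 8*x - 2*y**2 + 2*y + 3.
  f_y = -x**2 - 4*x*y + 2*x + 6*y**2 - 14*y + 7.
Scan x_0 ∈ {−4, ..., 4}. For each x_0, f_y(x_0, y) is a polynomial in y; find its integer roots y ∈ {−4, ..., 4}, then test f_x and f at those candidates.
  x = -4: f_y(-4, y) = 6*y**2 + 2*y - 17; no integer root y with |y| ≤ 4.
  x = -3: f_y(-3, y) = 6*y**2 - 2*y - 8; vanishes at y ∈ {-1}. (-3, -1): f_x = -4 ≠ 0.
  x = -2: f_y(-2, y) = 6*y**2 - 6*y - 1; no integer root y with |y| ≤ 4.
  x = -1: f_y(-1, y) = 6*y**2 - 10*y + 4; vanishes at y ∈ {1}. (-1, 1): f_x = 0, f = 0 — SINGULAR.
  x = 0: f_y(0, y) = 6*y**2 - 14*y + 7; no integer root y with |y| ≤ 4.
  x = 1: f_y(1, y) = 6*y**2 - 18*y + 8; no integer root y with |y| ≤ 4.
  x = 2: f_y(2, y) = 6*y**2 - 22*y + 7; no integer root y with |y| ≤ 4.
  x = 3: f_y(3, y) = 6*y**2 - 26*y + 4; no integer root y with |y| ≤ 4.
  x = 4: f_y(4, y) = 6*y**2 - 30*y - 1; no integer root y with |y| ≤ 4.
Only singular point on the grid: (-1, 1).
Classify: substitute x = -1 + u, y = 1 + v and expand: f = u**3 - u**2*v - 2*u*v**2 + 2*v**3 + v**2.
No constant or linear terms (consistent with a singular point). Quadratic part: v**2. Cubic part: u**3 - u**2*v - 2*u*v**2 + 2*v**3.
The quadratic part v**2 is a perfect square, so there is a single (double) tangent line v = 0, i.e. y = 1. Restricting the cubic part to that line (v = 0) leaves u**3 ≠ 0, so f is not divisible by v and the branch is v² ≈ -u**3 to lowest order — this is a cusp.
Classification: cusp.


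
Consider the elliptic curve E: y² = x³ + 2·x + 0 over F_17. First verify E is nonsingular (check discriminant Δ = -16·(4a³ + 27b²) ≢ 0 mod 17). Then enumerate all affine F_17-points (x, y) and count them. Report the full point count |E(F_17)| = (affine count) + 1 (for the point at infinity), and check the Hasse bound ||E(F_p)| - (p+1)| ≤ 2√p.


Affine points = {(0, 0), (3, 4), (3, 13), (4, 2), (4, 15), (5, 4), (5, 13), (7, 0), (8, 1), (8, 16), (9, 4), (9, 13), (10, 0), (12, 1), (12, 16), (13, 8), (13, 9), (14, 1), (14, 16)}; affine count = 19; |E(F_17)| = 20.

Discriminant check: Δ ∝ 4a³ + 27b² = 4·2³ + 27·0² = 4·8 + 27·0 ≡ 15 (mod 17). Nonzero ⇒ E is nonsingular.
For each x ∈ F_17, compute rhs = x³ + 2·x + 0 mod 17, then count y ∈ F_17 with y² ≡ rhs.
  x = 0: rhs = 0, matching y values: 0 (1 points).
  x = 1: rhs = 3, matching y values: none (0 points).
  x = 2: rhs = 12, matching y values: none (0 points).
  x = 3: rhs = 16, matching y values: 4, 13 (2 points).
  x = 4: rhs = 4, matching y values: 2, 15 (2 points).
  x = 5: rhs = 16, matching y values: 4, 13 (2 points).
  x = 6: rhs = 7, matching y values: none (0 points).
  x = 7: rhs = 0, matching y values: 0 (1 points).
  x = 8: rhs = 1, matching y values: 1, 16 (2 points).
  x = 9: rhs = 16, matching y values: 4, 13 (2 points).
  x = 10: rhs = 0, matching y values: 0 (1 points).
  x = 11: rhs = 10, matching y values: none (0 points).
  x = 12: rhs = 1, matching y values: 1, 16 (2 points).
  x = 13: rhs = 13, matching y values: 8, 9 (2 points).
  x = 14: rhs = 1, matching y values: 1, 16 (2 points).
  x = 15: rhs = 5, matching y values: none (0 points).
  x = 16: rhs = 14, matching y values: none (0 points).
Total affine count: 19.
Full point count |E(F_17)| = 19 + 1 = 20.
Hasse bound: |20 − (17+1)| = |2| = 2 ≤ 2√17 ≈ 8.2462 ✓.


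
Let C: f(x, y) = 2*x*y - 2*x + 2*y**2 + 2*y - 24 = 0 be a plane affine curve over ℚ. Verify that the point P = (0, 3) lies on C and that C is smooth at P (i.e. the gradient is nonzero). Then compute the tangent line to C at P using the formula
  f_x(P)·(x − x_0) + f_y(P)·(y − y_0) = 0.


Tangent line at P: 4*x + 14*y - 42 = 0.

Step 1: f(0, 3) = 0, so P lies on C.
Step 2: partial derivatives
  f_x(x, y) = 2*y - 2, f_y(x, y) = 2*x + 4*y + 2.
  f_x(P) = 4, f_y(P) = 14 (gradient nonzero, so P is smooth).
Step 3: tangent line at P: 4·(x − 0) + 14·(y − 3) = 0.
Expanding: 4*x + 14*y - 42 = 0.


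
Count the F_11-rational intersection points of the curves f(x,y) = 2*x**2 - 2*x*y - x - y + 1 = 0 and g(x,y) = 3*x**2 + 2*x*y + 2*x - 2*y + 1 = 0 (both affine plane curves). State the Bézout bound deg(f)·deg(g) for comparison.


Common zeros: {(2, 8), (8, 0)}; count = 2; Bézout bound = 4.

deg(f) = 2, deg(g) = 2, so Bézout bound = 4.
Scan x ∈ F_11. For each x, list the y ∈ F_11 with f(x, y) ≡ 0 and those with g(x, y) ≡ 0 (mod 11); the common zeros in that column are the intersection.
  x = 0: f ≡ 0 at y ∈ {1}; g ≡ 0 at y ∈ {6}; common: ∅.
  x = 1: f ≡ 0 at y ∈ {8}; g ≡ 0 at y ∈ ∅; common: ∅.
  x = 2: f ≡ 0 at y ∈ {8}; g ≡ 0 at y ∈ {8}; common: {8}.
  x = 3: f ≡ 0 at y ∈ {7}; g ≡ 0 at y ∈ {8}; common: ∅.
  x = 4: f ≡ 0 at y ∈ {2}; g ≡ 0 at y ∈ {7}; common: ∅.
  x = 5: f ≡ 0 at y ∈ ∅; g ≡ 0 at y ∈ {3}; common: ∅.
  x = 6: f ≡ 0 at y ∈ {6}; g ≡ 0 at y ∈ {0}; common: ∅.
  x = 7: f ≡ 0 at y ∈ {1}; g ≡ 0 at y ∈ {3}; common: ∅.
  x = 8: f ≡ 0 at y ∈ {0}; g ≡ 0 at y ∈ {0}; common: {0}.
  x = 9: f ≡ 0 at y ∈ {0}; g ≡ 0 at y ∈ {7}; common: ∅.
  x = 10: f ≡ 0 at y ∈ {7}; g ≡ 0 at y ∈ {6}; common: ∅.
Collecting: common zeros = {(2, 8), (8, 0)}, so the count is 2.
Comparison with the Bézout bound: 2 ≤ 4 = deg(f)·deg(g), as expected for curves with no common component (the affine F_11-count falls short of the bound because intersections may lie at infinity, over extension fields, or carry multiplicity).


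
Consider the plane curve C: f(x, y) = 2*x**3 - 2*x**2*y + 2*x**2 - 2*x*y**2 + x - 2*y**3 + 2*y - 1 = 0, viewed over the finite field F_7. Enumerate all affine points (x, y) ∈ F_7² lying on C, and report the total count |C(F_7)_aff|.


Affine F_7-points: {(0, 3), (1, 1), (3, 5), (6, 4)}; count = 4.

For each of the 49 pairs (x, y) ∈ F_7², evaluate f(x, y) mod 7. Record the zeros.
  x = 0: [0↦6, 1↦6, 2↦1, 3↦0, 4↦5, 5↦4, 6↦6]  zeros at y ∈ {3}
  x = 1: [0↦4, 1↦0, 2↦1, 3↦2, 4↦5, 5↦5, 6↦4]  zeros at y ∈ {1}
  x = 2: [0↦4, 1↦6, 2↦2, 3↦1, 4↦5, 5↦2, 6↦1]  zeros at y ∈ ∅
  x = 3: [0↦4, 1↦1, 2↦2, 3↦2, 4↦3, 5↦0, 6↦2]  zeros at y ∈ {5}
  x = 4: [0↦2, 1↦4, 2↦6, 3↦3, 4↦4, 5↦4, 6↦5]  zeros at y ∈ ∅
  x = 5: [0↦3, 1↦6, 2↦5, 3↦2, 4↦6, 5↦5, 6↦1]  zeros at y ∈ ∅
  x = 6: [0↦5, 1↦5, 2↦4, 3↦4, 4↦0, 5↦1, 6↦2]  zeros at y ∈ {4}
Collecting zeros: affine points = {(0, 3), (1, 1), (3, 5), (6, 4)}.
Total count |C(F_7)_aff| = 4.


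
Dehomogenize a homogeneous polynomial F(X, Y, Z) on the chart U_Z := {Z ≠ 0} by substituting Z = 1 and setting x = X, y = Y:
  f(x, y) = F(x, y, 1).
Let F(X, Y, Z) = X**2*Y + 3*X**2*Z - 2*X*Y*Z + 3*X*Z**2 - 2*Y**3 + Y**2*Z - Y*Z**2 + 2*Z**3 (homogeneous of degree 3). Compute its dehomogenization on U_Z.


f(x, y) = x**2*y + 3*x**2 - 2*x*y + 3*x - 2*y**3 + y**2 - y + 2

On U_Z we set Z = 1. Each monomial c·X^i·Y^j·Z^k in F becomes c·x^i·y^j·1^k = c·x^i·y^j.
Substituting Z = 1: F(X, Y, 1) = x**2*y + 3*x**2 - 2*x*y + 3*x - 2*y**3 + y**2 - y + 2.
Note: deg(f) ≤ deg(F) = 3; strict inequality happens when F is divisible by Z (lost terms).


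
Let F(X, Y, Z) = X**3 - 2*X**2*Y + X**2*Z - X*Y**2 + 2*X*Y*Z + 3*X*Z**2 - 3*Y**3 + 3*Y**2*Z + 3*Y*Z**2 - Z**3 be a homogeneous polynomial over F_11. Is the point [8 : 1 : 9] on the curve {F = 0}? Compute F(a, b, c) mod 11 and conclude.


F(8,1,9) ≡ 4 (mod 11); P is NOT on the curve.

Evaluate F(8, 1, 9) term-by-term (mod 11).
  X**3 ↦ 1·512·1·1 = 512
  -2*X**2*Y ↦ -2·64·1·1 = -128
  X**2*Z ↦ 1·64·1·9 = 576
  -X*Y**2 ↦ -1·8·1·1 = -8
  2*X*Y*Z ↦ 2·8·1·9 = 144
  3*X*Z**2 ↦ 3·8·1·81 = 1944
  -3*Y**3 ↦ -3·1·1·1 = -3
  3*Y**2*Z ↦ 3·1·1·9 = 27
  3*Y*Z**2 ↦ 3·1·1·81 = 243
  -Z**3 ↦ -1·1·1·729 = -729
Sum: F(8, 1, 9) = (512) + (-128) + (576) + (-8) + (144) + (1944) + (-3) + (27) + (243) + (-729) = 2578.
Reducing mod 11: 2578 ≡ 4 (mod 11).
Since F(a, b, c) ≡ 4 ≠ 0 (mod 11), P does NOT lie on the curve.


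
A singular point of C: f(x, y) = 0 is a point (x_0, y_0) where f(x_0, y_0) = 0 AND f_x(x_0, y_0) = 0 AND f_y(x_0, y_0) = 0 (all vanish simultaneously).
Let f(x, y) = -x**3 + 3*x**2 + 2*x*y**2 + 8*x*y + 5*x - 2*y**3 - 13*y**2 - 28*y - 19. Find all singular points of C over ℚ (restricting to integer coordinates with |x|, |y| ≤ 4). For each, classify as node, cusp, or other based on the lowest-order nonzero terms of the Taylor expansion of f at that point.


Singular points: {(1, -2)}; classification: cusp.

Compute partial derivatives:
  f_x = -3*x**2 + 6*x + 2*y**2 + 8*y + 5.
  f_y = 4*x*y + 8*x - 6*y**2 - 26*y - 28.
Scan x_0 ∈ {−4, ..., 4}. For each x_0, f_y(x_0, y) is a polynomial in y; find its integer roots y ∈ {−4, ..., 4}, then test f_x and f at those candidates.
  x = -4: f_y(-4, y) = -6*y**2 - 42*y - 60; vanishes at y ∈ {-2}. (-4, -2): f_x = -75 ≠ 0.
  x = -3: f_y(-3, y) = -6*y**2 - 38*y - 52; vanishes at y ∈ {-2}. (-3, -2): f_x = -48 ≠ 0.
  x = -2: f_y(-2, y) = -6*y**2 - 34*y - 44; vanishes at y ∈ {-2}. (-2, -2): f_x = -27 ≠ 0.
  x = -1: f_y(-1, y) = -6*y**2 - 30*y - 36; vanishes at y ∈ {-3, -2}. (-1, -3): f_x = -10 ≠ 0; (-1, -2): f_x = -12 ≠ 0.
  x = 0: f_y(0, y) = -6*y**2 - 26*y - 28; vanishes at y ∈ {-2}. (0, -2): f_x = -3 ≠ 0.
  x = 1: f_y(1, y) = -6*y**2 - 22*y - 20; vanishes at y ∈ {-2}. (1, -2): f_x = 0, f = 0 — SINGULAR.
  x = 2: f_y(2, y) = -6*y**2 - 18*y - 12; vanishes at y ∈ {-2, -1}. (2, -2): f_x = -3 ≠ 0; (2, -1): f_x = -1 ≠ 0.
  x = 3: f_y(3, y) = -6*y**2 - 14*y - 4; vanishes at y ∈ {-2}. (3, -2): f_x = -12 ≠ 0.
  x = 4: f_y(4, y) = -6*y**2 - 10*y + 4; vanishes at y ∈ {-2}. (4, -2): f_x = -27 ≠ 0.
Only singular point on the grid: (1, -2).
Classify: substitute x = 1 + u, y = -2 + v and expand: f = -u**3 + 2*u*v**2 - 2*v**3 + v**2.
No constant or linear terms (consistent with a singular point). Quadratic part: v**2. Cubic part: -u**3 + 2*u*v**2 - 2*v**3.
The quadratic part v**2 is a perfect square, so there is a single (double) tangent line v = 0, i.e. y = -2. Restricting the cubic part to that line (v = 0) leaves -u**3 ≠ 0, so f is not divisible by v and the branch is v² ≈ u**3 to lowest order — this is a cusp.
Classification: cusp.


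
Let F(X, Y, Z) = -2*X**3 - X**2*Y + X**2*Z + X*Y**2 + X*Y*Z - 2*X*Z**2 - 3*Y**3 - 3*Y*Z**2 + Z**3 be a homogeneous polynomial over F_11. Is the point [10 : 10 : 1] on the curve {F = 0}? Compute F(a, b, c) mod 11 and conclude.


F(10,10,1) ≡ 2 (mod 11); P is NOT on the curve.

Evaluate F(10, 10, 1) term-by-term (mod 11).
  -2*X**3 ↦ -2·1000·1·1 = -2000
  -X**2*Y ↦ -1·100·10·1 = -1000
  X**2*Z ↦ 1·100·1·1 = 100
  X*Y**2 ↦ 1·10·100·1 = 1000
  X*Y*Z ↦ 1·10·10·1 = 100
  -2*X*Z**2 ↦ -2·10·1·1 = -20
  -3*Y**3 ↦ -3·1·1000·1 = -3000
  -3*Y*Z**2 ↦ -3·1·10·1 = -30
  Z**3 ↦ 1·1·1·1 = 1
Sum: F(10, 10, 1) = (-2000) + (-1000) + (100) + (1000) + (100) + (-20) + (-3000) + (-30) + (1) = -4849.
Reducing mod 11: -4849 ≡ 2 (mod 11).
Since F(a, b, c) ≡ 2 ≠ 0 (mod 11), P does NOT lie on the curve.


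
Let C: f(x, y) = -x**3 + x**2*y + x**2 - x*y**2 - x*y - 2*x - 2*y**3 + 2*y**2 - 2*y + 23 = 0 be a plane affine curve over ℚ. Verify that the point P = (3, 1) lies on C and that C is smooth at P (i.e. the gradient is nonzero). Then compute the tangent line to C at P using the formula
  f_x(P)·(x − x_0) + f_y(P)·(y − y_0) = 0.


Tangent line at P: -19*x - 4*y + 61 = 0.

Step 1: f(3, 1) = 0, so P lies on C.
Step 2: partial derivatives
  f_x(x, y) = -3*x**2 + 2*x*y + 2*x - y**2 - y - 2, f_y(x, y) = x**2 - 2*x*y - x - 6*y**2 + 4*y - 2.
  f_x(P) = -19, f_y(P) = -4 (gradient nonzero, so P is smooth).
Step 3: tangent line at P: -19·(x − 3) + -4·(y − 1) = 0.
Expanding: -19*x - 4*y + 61 = 0.


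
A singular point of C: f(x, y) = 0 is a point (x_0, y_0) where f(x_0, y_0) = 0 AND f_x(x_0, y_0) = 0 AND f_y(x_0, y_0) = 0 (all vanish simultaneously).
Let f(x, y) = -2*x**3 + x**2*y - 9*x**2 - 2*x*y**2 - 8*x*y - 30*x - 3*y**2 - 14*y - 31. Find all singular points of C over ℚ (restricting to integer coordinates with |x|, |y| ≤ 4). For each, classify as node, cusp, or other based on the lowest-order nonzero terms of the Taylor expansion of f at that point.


Singular points: {(-2, -3)}; classification: cusp.

Compute partial derivatives:
  f_x = -6*x**2 + 2*x*y - 18*x - 2*y**2 - 8*y - 30.
  f_y = x**2 - 4*x*y - 8*x - 6*y - 14.
Scan x_0 ∈ {−4, ..., 4}. For each x_0, f_y(x_0, y) is a polynomial in y; find its integer roots y ∈ {−4, ..., 4}, then test f_x and f at those candidates.
  x = -4: f_y(-4, y) = 10*y + 34; no integer root y with |y| ≤ 4.
  x = -3: f_y(-3, y) = 6*y + 19; no integer root y with |y| ≤ 4.
  x = -2: f_y(-2, y) = 2*y + 6; vanishes at y ∈ {-3}. (-2, -3): f_x = 0, f = 0 — SINGULAR.
  x = -1: f_y(-1, y) = -2*y - 5; no integer root y with |y| ≤ 4.
  x = 0: f_y(0, y) = -6*y - 14; no integer root y with |y| ≤ 4.
  x = 1: f_y(1, y) = -10*y - 21; no integer root y with |y| ≤ 4.
  x = 2: f_y(2, y) = -14*y - 26; no integer root y with |y| ≤ 4.
  x = 3: f_y(3, y) = -18*y - 29; no integer root y with |y| ≤ 4.
  x = 4: f_y(4, y) = -22*y - 30; no integer root y with |y| ≤ 4.
Only singular point on the grid: (-2, -3).
Classify: substitute x = -2 + u, y = -3 + v and expand: f = -2*u**3 + u**2*v - 2*u*v**2 + v**2.
No constant or linear terms (consistent with a singular point). Quadratic part: v**2. Cubic part: -2*u**3 + u**2*v - 2*u*v**2.
The quadratic part v**2 is a perfect square, so there is a single (double) tangent line v = 0, i.e. y = -3. Restricting the cubic part to that line (v = 0) leaves -2*u**3 ≠ 0, so f is not divisible by v and the branch is v² ≈ 2*u**3 to lowest order — this is a cusp.
Classification: cusp.


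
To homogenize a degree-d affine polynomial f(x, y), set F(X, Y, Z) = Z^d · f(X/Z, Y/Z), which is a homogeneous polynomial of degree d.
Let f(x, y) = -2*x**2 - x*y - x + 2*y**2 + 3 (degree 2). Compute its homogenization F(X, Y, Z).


F(X, Y, Z) = -2*X**2 - X*Y - X*Z + 2*Y**2 + 3*Z**2

deg(f) = 2.
Substitute x = X/Z, y = Y/Z into f, then multiply by Z^2.
  monomial -2·x^2·y^0 ↦ -2·X^2·Y^0·Z^0.
  monomial -1·x^1·y^1 ↦ -1·X^1·Y^1·Z^0.
  monomial -1·x^1·y^0 ↦ -1·X^1·Y^0·Z^1.
  monomial 2·x^0·y^2 ↦ 2·X^0·Y^2·Z^0.
  monomial 3·x^0·y^0 ↦ 3·X^0·Y^0·Z^2.
Collecting: F(X, Y, Z) = -2*X**2 - X*Y - X*Z + 2*Y**2 + 3*Z**2.


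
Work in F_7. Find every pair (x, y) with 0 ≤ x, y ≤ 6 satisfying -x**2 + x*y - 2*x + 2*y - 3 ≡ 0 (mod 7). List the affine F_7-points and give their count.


Affine F_7-points: {(0, 5), (1, 2), (2, 1), (3, 5), (4, 1), (6, 2)}; count = 6.

For each of the 49 pairs (x, y) ∈ F_7², evaluate f(x, y) mod 7. Record the zeros.
  x = 0: [0↦4, 1↦6, 2↦1, 3↦3, 4↦5, 5↦0, 6↦2]  zeros at y ∈ {5}
  x = 1: [0↦1, 1↦4, 2↦0, 3↦3, 4↦6, 5↦2, 6↦5]  zeros at y ∈ {2}
  x = 2: [0↦3, 1↦0, 2↦4, 3↦1, 4↦5, 5↦2, 6↦6]  zeros at y ∈ {1}
  x = 3: [0↦3, 1↦1, 2↦6, 3↦4, 4↦2, 5↦0, 6↦5]  zeros at y ∈ {5}
  x = 4: [0↦1, 1↦0, 2↦6, 3↦5, 4↦4, 5↦3, 6↦2]  zeros at y ∈ {1}
  x = 5: [0↦4, 1↦4, 2↦4, 3↦4, 4↦4, 5↦4, 6↦4]  zeros at y ∈ ∅
  x = 6: [0↦5, 1↦6, 2↦0, 3↦1, 4↦2, 5↦3, 6↦4]  zeros at y ∈ {2}
Collecting zeros: affine points = {(0, 5), (1, 2), (2, 1), (3, 5), (4, 1), (6, 2)}.
Total count |C(F_7)_aff| = 6.


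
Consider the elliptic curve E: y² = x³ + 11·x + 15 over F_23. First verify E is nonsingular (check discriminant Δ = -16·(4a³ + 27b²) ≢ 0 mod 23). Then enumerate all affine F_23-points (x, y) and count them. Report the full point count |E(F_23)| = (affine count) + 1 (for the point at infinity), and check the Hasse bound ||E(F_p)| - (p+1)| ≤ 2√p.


Affine points = {(1, 2), (1, 21), (3, 11), (3, 12), (4, 10), (4, 13), (11, 8), (11, 15), (12, 9), (12, 14), (13, 3), (13, 20), (15, 6), (15, 17), (16, 3), (16, 20), (17, 3), (17, 20), (20, 1), (20, 22), (21, 10), (21, 13), (22, 7), (22, 16)}; affine count = 24; |E(F_23)| = 25.

Discriminant check: Δ ∝ 4a³ + 27b² = 4·11³ + 27·15² = 4·1331 + 27·225 ≡ 14 (mod 23). Nonzero ⇒ E is nonsingular.
For each x ∈ F_23, compute rhs = x³ + 11·x + 15 mod 23, then count y ∈ F_23 with y² ≡ rhs.
  x = 0: rhs = 15, matching y values: none (0 points).
  x = 1: rhs = 4, matching y values: 2, 21 (2 points).
  x = 2: rhs = 22, matching y values: none (0 points).
  x = 3: rhs = 6, matching y values: 11, 12 (2 points).
  x = 4: rhs = 8, matching y values: 10, 13 (2 points).
  x = 5: rhs = 11, matching y values: none (0 points).
  x = 6: rhs = 21, matching y values: none (0 points).
  x = 7: rhs = 21, matching y values: none (0 points).
  x = 8: rhs = 17, matching y values: none (0 points).
  x = 9: rhs = 15, matching y values: none (0 points).
  x = 10: rhs = 21, matching y values: none (0 points).
  x = 11: rhs = 18, matching y values: 8, 15 (2 points).
  x = 12: rhs = 12, matching y values: 9, 14 (2 points).
  x = 13: rhs = 9, matching y values: 3, 20 (2 points).
  x = 14: rhs = 15, matching y values: none (0 points).
  x = 15: rhs = 13, matching y values: 6, 17 (2 points).
  x = 16: rhs = 9, matching y values: 3, 20 (2 points).
  x = 17: rhs = 9, matching y values: 3, 20 (2 points).
  x = 18: rhs = 19, matching y values: none (0 points).
  x = 19: rhs = 22, matching y values: none (0 points).
  x = 20: rhs = 1, matching y values: 1, 22 (2 points).
  x = 21: rhs = 8, matching y values: 10, 13 (2 points).
  x = 22: rhs = 3, matching y values: 7, 16 (2 points).
Total affine count: 24.
Full point count |E(F_23)| = 24 + 1 = 25.
Hasse bound: |25 − (23+1)| = |1| = 1 ≤ 2√23 ≈ 9.5917 ✓.


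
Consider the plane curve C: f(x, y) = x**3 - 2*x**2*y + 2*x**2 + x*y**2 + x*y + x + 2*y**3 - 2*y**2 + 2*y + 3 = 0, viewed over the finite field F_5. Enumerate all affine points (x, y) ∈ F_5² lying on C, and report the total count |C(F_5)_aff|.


Affine F_5-points: {(0, 1), (0, 2), (0, 3), (1, 3), (3, 2), (3, 3), (4, 2)}; count = 7.

For each of the 25 pairs (x, y) ∈ F_5², evaluate f(x, y) mod 5. Record the zeros.
  x = 0: [0↦3, 1↦0, 2↦0, 3↦0, 4↦2]  zeros at y ∈ {1, 2, 3}
  x = 1: [0↦2, 1↦4, 2↦1, 3↦0, 4↦3]  zeros at y ∈ {3}
  x = 2: [0↦1, 1↦4, 2↦4, 3↦3, 4↦3]  zeros at y ∈ ∅
  x = 3: [0↦1, 1↦1, 2↦0, 3↦0, 4↦3]  zeros at y ∈ {2, 3}
  x = 4: [0↦3, 1↦1, 2↦0, 3↦2, 4↦4]  zeros at y ∈ {2}
Collecting zeros: affine points = {(0, 1), (0, 2), (0, 3), (1, 3), (3, 2), (3, 3), (4, 2)}.
Total count |C(F_5)_aff| = 7.


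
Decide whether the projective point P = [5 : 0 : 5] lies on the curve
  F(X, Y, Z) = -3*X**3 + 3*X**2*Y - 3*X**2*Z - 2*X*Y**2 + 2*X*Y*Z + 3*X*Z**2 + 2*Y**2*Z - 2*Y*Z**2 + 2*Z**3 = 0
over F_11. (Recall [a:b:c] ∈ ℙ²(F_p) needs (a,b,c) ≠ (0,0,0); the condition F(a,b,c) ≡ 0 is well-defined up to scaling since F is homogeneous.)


F(5,0,5) ≡ 7 (mod 11); P is NOT on the curve.

Evaluate F(5, 0, 5) term-by-term (mod 11).
  -3*X**3 ↦ -3·125·1·1 = -375
  3*X**2*Y ↦ 3·25·0·1 = 0
  -3*X**2*Z ↦ -3·25·1·5 = -375
  -2*X*Y**2 ↦ -2·5·0·1 = 0
  2*X*Y*Z ↦ 2·5·0·5 = 0
  3*X*Z**2 ↦ 3·5·1·25 = 375
  2*Y**2*Z ↦ 2·1·0·5 = 0
  -2*Y*Z**2 ↦ -2·1·0·25 = 0
  2*Z**3 ↦ 2·1·1·125 = 250
Sum: F(5, 0, 5) = (-375) + (0) + (-375) + (0) + (0) + (375) + (0) + (0) + (250) = -125.
Reducing mod 11: -125 ≡ 7 (mod 11).
Since F(a, b, c) ≡ 7 ≠ 0 (mod 11), P does NOT lie on the curve.


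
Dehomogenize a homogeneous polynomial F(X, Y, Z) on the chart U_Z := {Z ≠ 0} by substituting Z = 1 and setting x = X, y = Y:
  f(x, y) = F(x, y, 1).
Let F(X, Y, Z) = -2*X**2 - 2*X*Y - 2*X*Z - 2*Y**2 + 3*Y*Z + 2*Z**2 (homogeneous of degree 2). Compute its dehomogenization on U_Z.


f(x, y) = -2*x**2 - 2*x*y - 2*x - 2*y**2 + 3*y + 2

On U_Z we set Z = 1. Each monomial c·X^i·Y^j·Z^k in F becomes c·x^i·y^j·1^k = c·x^i·y^j.
Substituting Z = 1: F(X, Y, 1) = -2*x**2 - 2*x*y - 2*x - 2*y**2 + 3*y + 2.
Note: deg(f) ≤ deg(F) = 2; strict inequality happens when F is divisible by Z (lost terms).


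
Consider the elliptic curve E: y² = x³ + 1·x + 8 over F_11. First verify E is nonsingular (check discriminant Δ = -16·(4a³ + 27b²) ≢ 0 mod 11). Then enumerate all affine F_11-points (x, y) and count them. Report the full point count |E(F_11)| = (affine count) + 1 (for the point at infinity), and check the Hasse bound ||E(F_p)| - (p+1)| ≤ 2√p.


Affine points = {(3, 4), (3, 7), (8, 0), (9, 3), (9, 8)}; affine count = 5; |E(F_11)| = 6.

Discriminant check: Δ ∝ 4a³ + 27b² = 4·1³ + 27·8² = 4·1 + 27·64 ≡ 5 (mod 11). Nonzero ⇒ E is nonsingular.
For each x ∈ F_11, compute rhs = x³ + 1·x + 8 mod 11, then count y ∈ F_11 with y² ≡ rhs.
  x = 0: rhs = 8, matching y values: none (0 points).
  x = 1: rhs = 10, matching y values: none (0 points).
  x = 2: rhs = 7, matching y values: none (0 points).
  x = 3: rhs = 5, matching y values: 4, 7 (2 points).
  x = 4: rhs = 10, matching y values: none (0 points).
  x = 5: rhs = 6, matching y values: none (0 points).
  x = 6: rhs = 10, matching y values: none (0 points).
  x = 7: rhs = 6, matching y values: none (0 points).
  x = 8: rhs = 0, matching y values: 0 (1 points).
  x = 9: rhs = 9, matching y values: 3, 8 (2 points).
  x = 10: rhs = 6, matching y values: none (0 points).
Total affine count: 5.
Full point count |E(F_11)| = 5 + 1 = 6.
Hasse bound: |6 − (11+1)| = |-6| = 6 ≤ 2√11 ≈ 6.6332 ✓.


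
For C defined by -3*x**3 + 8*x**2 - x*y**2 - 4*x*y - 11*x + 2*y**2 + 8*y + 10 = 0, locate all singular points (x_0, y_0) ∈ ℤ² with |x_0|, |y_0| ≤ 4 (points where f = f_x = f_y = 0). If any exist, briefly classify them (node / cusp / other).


Singular points: {(1, -2)}; classification: node.

Compute partial derivatives:
  f_x = -9*x**2 + 16*x - y**2 - 4*y - 11.
  f_y = -2*x*y - 4*x + 4*y + 8.
Scan x_0 ∈ {−4, ..., 4}. For each x_0, f_y(x_0, y) is a polynomial in y; find its integer roots y ∈ {−4, ..., 4}, then test f_x and f at those candidates.
  x = -4: f_y(-4, y) = 12*y + 24; vanishes at y ∈ {-2}. (-4, -2): f_x = -215 ≠ 0.
  x = -3: f_y(-3, y) = 10*y + 20; vanishes at y ∈ {-2}. (-3, -2): f_x = -136 ≠ 0.
  x = -2: f_y(-2, y) = 8*y + 16; vanishes at y ∈ {-2}. (-2, -2): f_x = -75 ≠ 0.
  x = -1: f_y(-1, y) = 6*y + 12; vanishes at y ∈ {-2}. (-1, -2): f_x = -32 ≠ 0.
  x = 0: f_y(0, y) = 4*y + 8; vanishes at y ∈ {-2}. (0, -2): f_x = -7 ≠ 0.
  x = 1: f_y(1, y) = 2*y + 4; vanishes at y ∈ {-2}. (1, -2): f_x = 0, f = 0 — SINGULAR.
  x = 2: f_y(2, y) = 0; vanishes at y ∈ {-4, -3, -2, -1, 0, 1, 2, 3, 4}. (2, -4): f_x = -15 ≠ 0; (2, -3): f_x = -12 ≠ 0; (2, -2): f_x = -11 ≠ 0; (2, -1): f_x = -12 ≠ 0; (2, 0): f_x = -15 ≠ 0; (2, 1): f_x = -20 ≠ 0; (2, 2): f_x = -27 ≠ 0; (2, 3): f_x = -36 ≠ 0; (2, 4): f_x = -47 ≠ 0.
  x = 3: f_y(3, y) = -2*y - 4; vanishes at y ∈ {-2}. (3, -2): f_x = -40 ≠ 0.
  x = 4: f_y(4, y) = -4*y - 8; vanishes at y ∈ {-2}. (4, -2): f_x = -87 ≠ 0.
Only singular point on the grid: (1, -2).
Classify: substitute x = 1 + u, y = -2 + v and expand: f = -3*u**3 - u**2 - u*v**2 + v**2.
No constant or linear terms (consistent with a singular point). Quadratic part: -u**2 + v**2. Cubic part: -3*u**3 - u*v**2.
The quadratic part v**2 - u**2 = (v − u)(v + u) splits into two distinct linear factors, so there are two distinct tangent lines y − -2 = ±(x − 1) — this is a node (ordinary double point).
Classification: node.


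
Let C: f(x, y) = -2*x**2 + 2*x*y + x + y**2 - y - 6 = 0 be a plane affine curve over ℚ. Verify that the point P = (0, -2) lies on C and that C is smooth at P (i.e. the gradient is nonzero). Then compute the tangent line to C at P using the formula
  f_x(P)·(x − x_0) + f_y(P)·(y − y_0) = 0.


Tangent line at P: -3*x - 5*y - 10 = 0.

Step 1: f(0, -2) = 0, so P lies on C.
Step 2: partial derivatives
  f_x(x, y) = -4*x + 2*y + 1, f_y(x, y) = 2*x + 2*y - 1.
  f_x(P) = -3, f_y(P) = -5 (gradient nonzero, so P is smooth).
Step 3: tangent line at P: -3·(x − 0) + -5·(y − -2) = 0.
Expanding: -3*x - 5*y - 10 = 0.


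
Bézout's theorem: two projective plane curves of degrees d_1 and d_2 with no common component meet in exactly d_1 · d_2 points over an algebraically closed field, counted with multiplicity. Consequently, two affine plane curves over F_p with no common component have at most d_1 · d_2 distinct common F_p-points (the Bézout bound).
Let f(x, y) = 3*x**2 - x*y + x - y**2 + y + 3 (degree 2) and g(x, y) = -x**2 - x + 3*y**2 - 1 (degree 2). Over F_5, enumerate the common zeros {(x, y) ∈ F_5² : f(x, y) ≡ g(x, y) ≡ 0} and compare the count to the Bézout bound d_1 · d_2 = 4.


Common zeros: {(2, 3), (3, 1)}; count = 2; Bézout bound = 4.

deg(f) = 2, deg(g) = 2, so Bézout bound = 4.
Scan x ∈ F_5. For each x, list the y ∈ F_5 with f(x, y) ≡ 0 and those with g(x, y) ≡ 0 (mod 5); the common zeros in that column are the intersection.
  x = 0: f ≡ 0 at y ∈ ∅; g ≡ 0 at y ∈ ∅; common: ∅.
  x = 1: f ≡ 0 at y ∈ ∅; g ≡ 0 at y ∈ {1, 4}; common: ∅.
  x = 2: f ≡ 0 at y ∈ {1, 3}; g ≡ 0 at y ∈ {2, 3}; common: {3}.
  x = 3: f ≡ 0 at y ∈ {1, 2}; g ≡ 0 at y ∈ {1, 4}; common: {1}.
  x = 4: f ≡ 0 at y ∈ {0, 2}; g ≡ 0 at y ∈ ∅; common: ∅.
Collecting: common zeros = {(2, 3), (3, 1)}, so the count is 2.
Comparison with the Bézout bound: 2 ≤ 4 = deg(f)·deg(g), as expected for curves with no common component (the affine F_5-count falls short of the bound because intersections may lie at infinity, over extension fields, or carry multiplicity).


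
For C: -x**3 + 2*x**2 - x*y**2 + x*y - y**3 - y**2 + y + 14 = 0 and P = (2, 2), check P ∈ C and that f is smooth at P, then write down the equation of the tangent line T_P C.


Tangent line at P: -6*x - 21*y + 54 = 0.

Step 1: f(2, 2) = 0, so P lies on C.
Step 2: partial derivatives
  f_x(x, y) = -3*x**2 + 4*x - y**2 + y, f_y(x, y) = -2*x*y + x - 3*y**2 - 2*y + 1.
  f_x(P) = -6, f_y(P) = -21 (gradient nonzero, so P is smooth).
Step 3: tangent line at P: -6·(x − 2) + -21·(y − 2) = 0.
Expanding: -6*x - 21*y + 54 = 0.


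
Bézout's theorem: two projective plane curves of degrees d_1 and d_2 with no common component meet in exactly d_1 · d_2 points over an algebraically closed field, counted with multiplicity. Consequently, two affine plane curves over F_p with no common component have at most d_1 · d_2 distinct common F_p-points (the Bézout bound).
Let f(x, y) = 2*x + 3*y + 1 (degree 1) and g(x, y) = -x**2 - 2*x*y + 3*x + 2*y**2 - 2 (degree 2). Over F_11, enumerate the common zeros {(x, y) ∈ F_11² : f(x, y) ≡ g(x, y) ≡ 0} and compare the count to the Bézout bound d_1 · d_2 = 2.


Common zeros: {(2, 2)}; count = 1; Bézout bound = 2.

deg(f) = 1, deg(g) = 2, so Bézout bound = 2.
Scan x ∈ F_11. For each x, list the y ∈ F_11 with f(x, y) ≡ 0 and those with g(x, y) ≡ 0 (mod 11); the common zeros in that column are the intersection.
  x = 0: f ≡ 0 at y ∈ {7}; g ≡ 0 at y ∈ {1, 10}; common: ∅.
  x = 1: f ≡ 0 at y ∈ {10}; g ≡ 0 at y ∈ {0, 1}; common: ∅.
  x = 2: f ≡ 0 at y ∈ {2}; g ≡ 0 at y ∈ {0, 2}; common: {2}.
  x = 3: f ≡ 0 at y ∈ {5}; g ≡ 0 at y ∈ ∅; common: ∅.
  x = 4: f ≡ 0 at y ∈ {8}; g ≡ 0 at y ∈ ∅; common: ∅.
  x = 5: f ≡ 0 at y ∈ {0}; g ≡ 0 at y ∈ {6, 10}; common: ∅.
  x = 6: f ≡ 0 at y ∈ {3}; g ≡ 0 at y ∈ ∅; common: ∅.
  x = 7: f ≡ 0 at y ∈ {6}; g ≡ 0 at y ∈ ∅; common: ∅.
  x = 8: f ≡ 0 at y ∈ {9}; g ≡ 0 at y ∈ {2, 6}; common: ∅.
  x = 9: f ≡ 0 at y ∈ {1}; g ≡ 0 at y ∈ ∅; common: ∅.
  x = 10: f ≡ 0 at y ∈ {4}; g ≡ 0 at y ∈ ∅; common: ∅.
Collecting: common zeros = {(2, 2)}, so the count is 1.
Comparison with the Bézout bound: 1 ≤ 2 = deg(f)·deg(g), as expected for curves with no common component (the affine F_11-count falls short of the bound because intersections may lie at infinity, over extension fields, or carry multiplicity).


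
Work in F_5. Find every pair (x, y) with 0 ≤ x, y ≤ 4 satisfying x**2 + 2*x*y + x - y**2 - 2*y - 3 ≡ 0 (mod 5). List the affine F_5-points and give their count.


Affine F_5-points: {(1, 2), (1, 3), (2, 3), (2, 4), (4, 2), (4, 4)}; count = 6.

For each of the 25 pairs (x, y) ∈ F_5², evaluate f(x, y) mod 5. Record the zeros.
  x = 0: [0↦2, 1↦4, 2↦4, 3↦2, 4↦3]  zeros at y ∈ ∅
  x = 1: [0↦4, 1↦3, 2↦0, 3↦0, 4↦3]  zeros at y ∈ {2, 3}
  x = 2: [0↦3, 1↦4, 2↦3, 3↦0, 4↦0]  zeros at y ∈ {3, 4}
  x = 3: [0↦4, 1↦2, 2↦3, 3↦2, 4↦4]  zeros at y ∈ ∅
  x = 4: [0↦2, 1↦2, 2↦0, 3↦1, 4↦0]  zeros at y ∈ {2, 4}
Collecting zeros: affine points = {(1, 2), (1, 3), (2, 3), (2, 4), (4, 2), (4, 4)}.
Total count |C(F_5)_aff| = 6.


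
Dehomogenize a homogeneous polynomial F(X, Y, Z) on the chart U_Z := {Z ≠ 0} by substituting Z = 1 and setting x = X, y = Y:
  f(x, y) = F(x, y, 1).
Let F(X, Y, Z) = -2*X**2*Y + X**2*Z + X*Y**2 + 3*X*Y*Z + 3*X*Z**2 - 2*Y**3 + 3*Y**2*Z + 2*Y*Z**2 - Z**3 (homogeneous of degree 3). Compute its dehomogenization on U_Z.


f(x, y) = -2*x**2*y + x**2 + x*y**2 + 3*x*y + 3*x - 2*y**3 + 3*y**2 + 2*y - 1

On U_Z we set Z = 1. Each monomial c·X^i·Y^j·Z^k in F becomes c·x^i·y^j·1^k = c·x^i·y^j.
Substituting Z = 1: F(X, Y, 1) = -2*x**2*y + x**2 + x*y**2 + 3*x*y + 3*x - 2*y**3 + 3*y**2 + 2*y - 1.
Note: deg(f) ≤ deg(F) = 3; strict inequality happens when F is divisible by Z (lost terms).
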